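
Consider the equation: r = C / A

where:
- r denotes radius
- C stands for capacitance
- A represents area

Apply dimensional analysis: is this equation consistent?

No

r (radius) has dimensions [L].
C (capacitance) has dimensions [I^2 L^-2 M^-1 T^4].
A (area) has dimensions [L^2].

Left side: [L]
Right side: [I^2 L^-4 M^-1 T^4]

The two sides have different dimensions, so the equation is NOT dimensionally consistent.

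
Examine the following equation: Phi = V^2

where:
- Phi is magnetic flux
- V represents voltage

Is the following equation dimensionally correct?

No

Phi (magnetic flux) has dimensions [I^-1 L^2 M T^-2].
V (voltage) has dimensions [I^-1 L^2 M T^-3].

Left side: [I^-1 L^2 M T^-2]
Right side: [I^-2 L^4 M^2 T^-6]

The two sides have different dimensions, so the equation is NOT dimensionally consistent.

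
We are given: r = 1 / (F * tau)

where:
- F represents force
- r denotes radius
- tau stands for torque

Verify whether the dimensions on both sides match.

No

F (force) has dimensions [L M T^-2].
r (radius) has dimensions [L].
tau (torque) has dimensions [L^2 M T^-2].

Left side: [L]
Right side: [L^-3 M^-2 T^4]

The two sides have different dimensions, so the equation is NOT dimensionally consistent.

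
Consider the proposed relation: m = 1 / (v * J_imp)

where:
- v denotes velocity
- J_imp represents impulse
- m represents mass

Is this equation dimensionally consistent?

No

v (velocity) has dimensions [L T^-1].
J_imp (impulse) has dimensions [L M T^-1].
m (mass) has dimensions [M].

Left side: [M]
Right side: [L^-2 M^-1 T^2]

The two sides have different dimensions, so the equation is NOT dimensionally consistent.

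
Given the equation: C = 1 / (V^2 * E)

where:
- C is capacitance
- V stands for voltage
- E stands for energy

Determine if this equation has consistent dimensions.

No

C (capacitance) has dimensions [I^2 L^-2 M^-1 T^4].
V (voltage) has dimensions [I^-1 L^2 M T^-3].
E (energy) has dimensions [L^2 M T^-2].

Left side: [I^2 L^-2 M^-1 T^4]
Right side: [I^2 L^-6 M^-3 T^8]

The two sides have different dimensions, so the equation is NOT dimensionally consistent.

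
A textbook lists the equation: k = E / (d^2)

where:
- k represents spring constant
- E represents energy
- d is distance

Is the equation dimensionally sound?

Yes

k (spring constant) has dimensions [M T^-2].
E (energy) has dimensions [L^2 M T^-2].
d (distance) has dimensions [L].

Left side: [M T^-2]
Right side: [M T^-2]

Both sides have the same dimensions, so the equation is dimensionally consistent.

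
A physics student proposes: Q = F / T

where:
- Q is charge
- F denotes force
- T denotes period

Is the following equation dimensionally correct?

No

Q (charge) has dimensions [I T].
F (force) has dimensions [L M T^-2].
T (period) has dimensions [T].

Left side: [I T]
Right side: [L M T^-3]

The two sides have different dimensions, so the equation is NOT dimensionally consistent.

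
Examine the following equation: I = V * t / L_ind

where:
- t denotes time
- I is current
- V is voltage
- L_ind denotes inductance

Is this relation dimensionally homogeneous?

Yes

t (time) has dimensions [T].
I (current) has dimensions [I].
V (voltage) has dimensions [I^-1 L^2 M T^-3].
L_ind (inductance) has dimensions [I^-2 L^2 M T^-2].

Left side: [I]
Right side: [I]

Both sides have the same dimensions, so the equation is dimensionally consistent.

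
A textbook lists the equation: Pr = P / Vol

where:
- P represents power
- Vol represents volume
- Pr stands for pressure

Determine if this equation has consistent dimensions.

No

P (power) has dimensions [L^2 M T^-3].
Vol (volume) has dimensions [L^3].
Pr (pressure) has dimensions [L^-1 M T^-2].

Left side: [L^-1 M T^-2]
Right side: [L^-1 M T^-3]

The two sides have different dimensions, so the equation is NOT dimensionally consistent.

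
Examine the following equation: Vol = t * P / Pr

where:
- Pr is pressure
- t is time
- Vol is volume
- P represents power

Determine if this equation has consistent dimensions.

Yes

Pr (pressure) has dimensions [L^-1 M T^-2].
t (time) has dimensions [T].
Vol (volume) has dimensions [L^3].
P (power) has dimensions [L^2 M T^-3].

Left side: [L^3]
Right side: [L^3]

Both sides have the same dimensions, so the equation is dimensionally consistent.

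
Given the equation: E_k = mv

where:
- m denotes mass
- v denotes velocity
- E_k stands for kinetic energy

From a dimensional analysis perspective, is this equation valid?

No

m (mass) has dimensions [M].
v (velocity) has dimensions [L T^-1].
E_k (kinetic energy) has dimensions [L^2 M T^-2].

Left side: [L^2 M T^-2]
Right side: [L M T^-1]

The two sides have different dimensions, so the equation is NOT dimensionally consistent.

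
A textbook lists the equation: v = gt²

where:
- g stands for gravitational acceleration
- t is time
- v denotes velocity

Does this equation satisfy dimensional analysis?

No

g (gravitational acceleration) has dimensions [L T^-2].
t (time) has dimensions [T].
v (velocity) has dimensions [L T^-1].

Left side: [L T^-1]
Right side: [L]

The two sides have different dimensions, so the equation is NOT dimensionally consistent.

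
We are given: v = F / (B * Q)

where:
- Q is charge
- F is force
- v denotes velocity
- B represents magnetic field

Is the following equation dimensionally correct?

Yes

Q (charge) has dimensions [I T].
F (force) has dimensions [L M T^-2].
v (velocity) has dimensions [L T^-1].
B (magnetic field) has dimensions [I^-1 M T^-2].

Left side: [L T^-1]
Right side: [L T^-1]

Both sides have the same dimensions, so the equation is dimensionally consistent.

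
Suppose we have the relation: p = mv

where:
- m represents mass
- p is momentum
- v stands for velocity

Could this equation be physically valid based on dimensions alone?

Yes

m (mass) has dimensions [M].
p (momentum) has dimensions [L M T^-1].
v (velocity) has dimensions [L T^-1].

Left side: [L M T^-1]
Right side: [L M T^-1]

Both sides have the same dimensions, so the equation is dimensionally consistent.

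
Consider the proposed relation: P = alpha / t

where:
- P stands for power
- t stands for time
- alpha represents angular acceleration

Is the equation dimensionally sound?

No

P (power) has dimensions [L^2 M T^-3].
t (time) has dimensions [T].
alpha (angular acceleration) has dimensions [T^-2].

Left side: [L^2 M T^-3]
Right side: [T^-3]

The two sides have different dimensions, so the equation is NOT dimensionally consistent.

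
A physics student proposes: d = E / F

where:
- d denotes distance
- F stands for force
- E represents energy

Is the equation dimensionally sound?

Yes

d (distance) has dimensions [L].
F (force) has dimensions [L M T^-2].
E (energy) has dimensions [L^2 M T^-2].

Left side: [L]
Right side: [L]

Both sides have the same dimensions, so the equation is dimensionally consistent.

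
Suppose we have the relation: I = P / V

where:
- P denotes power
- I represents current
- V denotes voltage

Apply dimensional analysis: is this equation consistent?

Yes

P (power) has dimensions [L^2 M T^-3].
I (current) has dimensions [I].
V (voltage) has dimensions [I^-1 L^2 M T^-3].

Left side: [I]
Right side: [I]

Both sides have the same dimensions, so the equation is dimensionally consistent.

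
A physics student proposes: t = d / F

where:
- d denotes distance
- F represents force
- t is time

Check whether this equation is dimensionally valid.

No

d (distance) has dimensions [L].
F (force) has dimensions [L M T^-2].
t (time) has dimensions [T].

Left side: [T]
Right side: [M^-1 T^2]

The two sides have different dimensions, so the equation is NOT dimensionally consistent.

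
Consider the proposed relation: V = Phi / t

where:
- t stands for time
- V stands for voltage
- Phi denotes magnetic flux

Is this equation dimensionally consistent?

Yes

t (time) has dimensions [T].
V (voltage) has dimensions [I^-1 L^2 M T^-3].
Phi (magnetic flux) has dimensions [I^-1 L^2 M T^-2].

Left side: [I^-1 L^2 M T^-3]
Right side: [I^-1 L^2 M T^-3]

Both sides have the same dimensions, so the equation is dimensionally consistent.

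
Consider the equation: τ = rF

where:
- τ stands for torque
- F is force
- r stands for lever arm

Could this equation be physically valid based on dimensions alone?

Yes

τ (torque) has dimensions [L^2 M T^-2].
F (force) has dimensions [L M T^-2].
r (lever arm) has dimensions [L].

Left side: [L^2 M T^-2]
Right side: [L^2 M T^-2]

Both sides have the same dimensions, so the equation is dimensionally consistent.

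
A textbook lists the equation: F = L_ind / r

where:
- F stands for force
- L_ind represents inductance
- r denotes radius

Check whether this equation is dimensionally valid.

No

F (force) has dimensions [L M T^-2].
L_ind (inductance) has dimensions [I^-2 L^2 M T^-2].
r (radius) has dimensions [L].

Left side: [L M T^-2]
Right side: [I^-2 L M T^-2]

The two sides have different dimensions, so the equation is NOT dimensionally consistent.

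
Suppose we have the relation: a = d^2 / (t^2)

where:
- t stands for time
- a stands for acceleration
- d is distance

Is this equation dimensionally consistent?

No

t (time) has dimensions [T].
a (acceleration) has dimensions [L T^-2].
d (distance) has dimensions [L].

Left side: [L T^-2]
Right side: [L^2 T^-2]

The two sides have different dimensions, so the equation is NOT dimensionally consistent.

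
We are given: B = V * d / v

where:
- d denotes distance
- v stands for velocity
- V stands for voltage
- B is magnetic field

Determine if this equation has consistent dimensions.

No

d (distance) has dimensions [L].
v (velocity) has dimensions [L T^-1].
V (voltage) has dimensions [I^-1 L^2 M T^-3].
B (magnetic field) has dimensions [I^-1 M T^-2].

Left side: [I^-1 M T^-2]
Right side: [I^-1 L^2 M T^-2]

The two sides have different dimensions, so the equation is NOT dimensionally consistent.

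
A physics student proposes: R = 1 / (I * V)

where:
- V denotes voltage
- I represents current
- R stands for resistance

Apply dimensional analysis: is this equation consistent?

No

V (voltage) has dimensions [I^-1 L^2 M T^-3].
I (current) has dimensions [I].
R (resistance) has dimensions [I^-2 L^2 M T^-3].

Left side: [I^-2 L^2 M T^-3]
Right side: [L^-2 M^-1 T^3]

The two sides have different dimensions, so the equation is NOT dimensionally consistent.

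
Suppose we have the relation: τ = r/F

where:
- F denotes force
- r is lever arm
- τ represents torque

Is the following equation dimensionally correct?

No

F (force) has dimensions [L M T^-2].
r (lever arm) has dimensions [L].
τ (torque) has dimensions [L^2 M T^-2].

Left side: [L^2 M T^-2]
Right side: [M^-1 T^2]

The two sides have different dimensions, so the equation is NOT dimensionally consistent.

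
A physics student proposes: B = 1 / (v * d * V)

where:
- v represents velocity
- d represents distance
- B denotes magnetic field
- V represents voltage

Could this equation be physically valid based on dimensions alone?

No

v (velocity) has dimensions [L T^-1].
d (distance) has dimensions [L].
B (magnetic field) has dimensions [I^-1 M T^-2].
V (voltage) has dimensions [I^-1 L^2 M T^-3].

Left side: [I^-1 M T^-2]
Right side: [I L^-4 M^-1 T^4]

The two sides have different dimensions, so the equation is NOT dimensionally consistent.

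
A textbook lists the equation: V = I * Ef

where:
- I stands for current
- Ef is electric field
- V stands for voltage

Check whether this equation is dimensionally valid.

No

I (current) has dimensions [I].
Ef (electric field) has dimensions [I^-1 L M T^-3].
V (voltage) has dimensions [I^-1 L^2 M T^-3].

Left side: [I^-1 L^2 M T^-3]
Right side: [L M T^-3]

The two sides have different dimensions, so the equation is NOT dimensionally consistent.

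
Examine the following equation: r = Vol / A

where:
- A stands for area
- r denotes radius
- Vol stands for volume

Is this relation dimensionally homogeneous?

Yes

A (area) has dimensions [L^2].
r (radius) has dimensions [L].
Vol (volume) has dimensions [L^3].

Left side: [L]
Right side: [L]

Both sides have the same dimensions, so the equation is dimensionally consistent.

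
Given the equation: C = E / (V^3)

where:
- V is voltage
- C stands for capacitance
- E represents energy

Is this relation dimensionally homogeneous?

No

V (voltage) has dimensions [I^-1 L^2 M T^-3].
C (capacitance) has dimensions [I^2 L^-2 M^-1 T^4].
E (energy) has dimensions [L^2 M T^-2].

Left side: [I^2 L^-2 M^-1 T^4]
Right side: [I^3 L^-4 M^-2 T^7]

The two sides have different dimensions, so the equation is NOT dimensionally consistent.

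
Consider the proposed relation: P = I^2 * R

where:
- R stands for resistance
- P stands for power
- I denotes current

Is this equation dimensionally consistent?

Yes

R (resistance) has dimensions [I^-2 L^2 M T^-3].
P (power) has dimensions [L^2 M T^-3].
I (current) has dimensions [I].

Left side: [L^2 M T^-3]
Right side: [L^2 M T^-3]

Both sides have the same dimensions, so the equation is dimensionally consistent.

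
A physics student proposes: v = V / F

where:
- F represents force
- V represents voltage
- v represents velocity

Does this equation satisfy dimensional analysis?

No

F (force) has dimensions [L M T^-2].
V (voltage) has dimensions [I^-1 L^2 M T^-3].
v (velocity) has dimensions [L T^-1].

Left side: [L T^-1]
Right side: [I^-1 L T^-1]

The two sides have different dimensions, so the equation is NOT dimensionally consistent.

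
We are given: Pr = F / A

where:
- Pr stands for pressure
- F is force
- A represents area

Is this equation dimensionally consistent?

Yes

Pr (pressure) has dimensions [L^-1 M T^-2].
F (force) has dimensions [L M T^-2].
A (area) has dimensions [L^2].

Left side: [L^-1 M T^-2]
Right side: [L^-1 M T^-2]

Both sides have the same dimensions, so the equation is dimensionally consistent.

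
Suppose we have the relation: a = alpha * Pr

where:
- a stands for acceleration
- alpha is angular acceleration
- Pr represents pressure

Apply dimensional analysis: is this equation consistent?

No

a (acceleration) has dimensions [L T^-2].
alpha (angular acceleration) has dimensions [T^-2].
Pr (pressure) has dimensions [L^-1 M T^-2].

Left side: [L T^-2]
Right side: [L^-1 M T^-4]

The two sides have different dimensions, so the equation is NOT dimensionally consistent.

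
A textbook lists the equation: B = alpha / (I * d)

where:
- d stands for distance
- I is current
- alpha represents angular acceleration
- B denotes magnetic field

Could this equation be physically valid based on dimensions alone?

No

d (distance) has dimensions [L].
I (current) has dimensions [I].
alpha (angular acceleration) has dimensions [T^-2].
B (magnetic field) has dimensions [I^-1 M T^-2].

Left side: [I^-1 M T^-2]
Right side: [I^-1 L^-1 T^-2]

The two sides have different dimensions, so the equation is NOT dimensionally consistent.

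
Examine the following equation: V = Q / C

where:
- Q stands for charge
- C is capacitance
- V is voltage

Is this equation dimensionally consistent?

Yes

Q (charge) has dimensions [I T].
C (capacitance) has dimensions [I^2 L^-2 M^-1 T^4].
V (voltage) has dimensions [I^-1 L^2 M T^-3].

Left side: [I^-1 L^2 M T^-3]
Right side: [I^-1 L^2 M T^-3]

Both sides have the same dimensions, so the equation is dimensionally consistent.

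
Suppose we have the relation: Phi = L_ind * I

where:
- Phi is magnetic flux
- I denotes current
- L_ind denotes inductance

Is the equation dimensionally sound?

Yes

Phi (magnetic flux) has dimensions [I^-1 L^2 M T^-2].
I (current) has dimensions [I].
L_ind (inductance) has dimensions [I^-2 L^2 M T^-2].

Left side: [I^-1 L^2 M T^-2]
Right side: [I^-1 L^2 M T^-2]

Both sides have the same dimensions, so the equation is dimensionally consistent.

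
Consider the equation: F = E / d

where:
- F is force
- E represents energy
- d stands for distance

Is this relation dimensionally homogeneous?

Yes

F (force) has dimensions [L M T^-2].
E (energy) has dimensions [L^2 M T^-2].
d (distance) has dimensions [L].

Left side: [L M T^-2]
Right side: [L M T^-2]

Both sides have the same dimensions, so the equation is dimensionally consistent.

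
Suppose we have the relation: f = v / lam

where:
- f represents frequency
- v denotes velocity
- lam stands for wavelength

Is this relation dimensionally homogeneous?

Yes

f (frequency) has dimensions [T^-1].
v (velocity) has dimensions [L T^-1].
lam (wavelength) has dimensions [L].

Left side: [T^-1]
Right side: [T^-1]

Both sides have the same dimensions, so the equation is dimensionally consistent.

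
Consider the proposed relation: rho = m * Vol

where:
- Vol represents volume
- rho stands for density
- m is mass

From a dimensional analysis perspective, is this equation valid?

No

Vol (volume) has dimensions [L^3].
rho (density) has dimensions [L^-3 M].
m (mass) has dimensions [M].

Left side: [L^-3 M]
Right side: [L^3 M]

The two sides have different dimensions, so the equation is NOT dimensionally consistent.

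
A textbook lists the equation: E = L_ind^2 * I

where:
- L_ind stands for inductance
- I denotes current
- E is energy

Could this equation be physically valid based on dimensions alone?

No

L_ind (inductance) has dimensions [I^-2 L^2 M T^-2].
I (current) has dimensions [I].
E (energy) has dimensions [L^2 M T^-2].

Left side: [L^2 M T^-2]
Right side: [I^-3 L^4 M^2 T^-4]

The two sides have different dimensions, so the equation is NOT dimensionally consistent.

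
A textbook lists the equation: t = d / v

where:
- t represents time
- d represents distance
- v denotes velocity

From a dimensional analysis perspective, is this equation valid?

Yes

t (time) has dimensions [T].
d (distance) has dimensions [L].
v (velocity) has dimensions [L T^-1].

Left side: [T]
Right side: [T]

Both sides have the same dimensions, so the equation is dimensionally consistent.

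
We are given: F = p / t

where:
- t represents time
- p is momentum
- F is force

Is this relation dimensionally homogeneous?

Yes

t (time) has dimensions [T].
p (momentum) has dimensions [L M T^-1].
F (force) has dimensions [L M T^-2].

Left side: [L M T^-2]
Right side: [L M T^-2]

Both sides have the same dimensions, so the equation is dimensionally consistent.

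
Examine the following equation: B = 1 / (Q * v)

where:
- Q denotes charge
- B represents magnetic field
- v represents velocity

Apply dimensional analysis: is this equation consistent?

No

Q (charge) has dimensions [I T].
B (magnetic field) has dimensions [I^-1 M T^-2].
v (velocity) has dimensions [L T^-1].

Left side: [I^-1 M T^-2]
Right side: [I^-1 L^-1]

The two sides have different dimensions, so the equation is NOT dimensionally consistent.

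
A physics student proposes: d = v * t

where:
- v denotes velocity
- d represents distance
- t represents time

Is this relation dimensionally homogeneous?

Yes

v (velocity) has dimensions [L T^-1].
d (distance) has dimensions [L].
t (time) has dimensions [T].

Left side: [L]
Right side: [L]

Both sides have the same dimensions, so the equation is dimensionally consistent.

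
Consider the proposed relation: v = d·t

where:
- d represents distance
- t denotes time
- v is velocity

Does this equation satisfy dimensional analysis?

No

d (distance) has dimensions [L].
t (time) has dimensions [T].
v (velocity) has dimensions [L T^-1].

Left side: [L T^-1]
Right side: [L T]

The two sides have different dimensions, so the equation is NOT dimensionally consistent.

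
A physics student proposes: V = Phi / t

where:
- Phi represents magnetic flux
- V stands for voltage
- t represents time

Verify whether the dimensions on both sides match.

Yes

Phi (magnetic flux) has dimensions [I^-1 L^2 M T^-2].
V (voltage) has dimensions [I^-1 L^2 M T^-3].
t (time) has dimensions [T].

Left side: [I^-1 L^2 M T^-3]
Right side: [I^-1 L^2 M T^-3]

Both sides have the same dimensions, so the equation is dimensionally consistent.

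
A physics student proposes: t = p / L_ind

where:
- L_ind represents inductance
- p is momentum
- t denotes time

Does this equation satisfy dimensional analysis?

No

L_ind (inductance) has dimensions [I^-2 L^2 M T^-2].
p (momentum) has dimensions [L M T^-1].
t (time) has dimensions [T].

Left side: [T]
Right side: [I^2 L^-1 T]

The two sides have different dimensions, so the equation is NOT dimensionally consistent.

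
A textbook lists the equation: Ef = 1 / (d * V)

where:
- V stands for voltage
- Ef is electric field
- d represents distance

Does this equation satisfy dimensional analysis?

No

V (voltage) has dimensions [I^-1 L^2 M T^-3].
Ef (electric field) has dimensions [I^-1 L M T^-3].
d (distance) has dimensions [L].

Left side: [I^-1 L M T^-3]
Right side: [I L^-3 M^-1 T^3]

The two sides have different dimensions, so the equation is NOT dimensionally consistent.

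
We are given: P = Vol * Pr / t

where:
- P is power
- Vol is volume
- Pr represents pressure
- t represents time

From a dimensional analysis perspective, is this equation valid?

Yes

P (power) has dimensions [L^2 M T^-3].
Vol (volume) has dimensions [L^3].
Pr (pressure) has dimensions [L^-1 M T^-2].
t (time) has dimensions [T].

Left side: [L^2 M T^-3]
Right side: [L^2 M T^-3]

Both sides have the same dimensions, so the equation is dimensionally consistent.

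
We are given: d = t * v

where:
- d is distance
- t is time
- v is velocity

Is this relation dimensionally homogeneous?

Yes

d (distance) has dimensions [L].
t (time) has dimensions [T].
v (velocity) has dimensions [L T^-1].

Left side: [L]
Right side: [L]

Both sides have the same dimensions, so the equation is dimensionally consistent.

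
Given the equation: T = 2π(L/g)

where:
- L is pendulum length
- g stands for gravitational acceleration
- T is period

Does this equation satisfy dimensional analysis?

No

L (pendulum length) has dimensions [L].
g (gravitational acceleration) has dimensions [L T^-2].
T (period) has dimensions [T].

Left side: [T]
Right side: [T^2]

The two sides have different dimensions, so the equation is NOT dimensionally consistent.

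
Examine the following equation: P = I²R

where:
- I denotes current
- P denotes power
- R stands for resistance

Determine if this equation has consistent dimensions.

Yes

I (current) has dimensions [I].
P (power) has dimensions [L^2 M T^-3].
R (resistance) has dimensions [I^-2 L^2 M T^-3].

Left side: [L^2 M T^-3]
Right side: [L^2 M T^-3]

Both sides have the same dimensions, so the equation is dimensionally consistent.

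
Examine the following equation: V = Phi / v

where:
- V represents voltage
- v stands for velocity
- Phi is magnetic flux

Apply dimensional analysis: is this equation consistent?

No

V (voltage) has dimensions [I^-1 L^2 M T^-3].
v (velocity) has dimensions [L T^-1].
Phi (magnetic flux) has dimensions [I^-1 L^2 M T^-2].

Left side: [I^-1 L^2 M T^-3]
Right side: [I^-1 L M T^-1]

The two sides have different dimensions, so the equation is NOT dimensionally consistent.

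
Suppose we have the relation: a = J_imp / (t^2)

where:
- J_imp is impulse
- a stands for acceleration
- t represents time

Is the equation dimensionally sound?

No

J_imp (impulse) has dimensions [L M T^-1].
a (acceleration) has dimensions [L T^-2].
t (time) has dimensions [T].

Left side: [L T^-2]
Right side: [L M T^-3]

The two sides have different dimensions, so the equation is NOT dimensionally consistent.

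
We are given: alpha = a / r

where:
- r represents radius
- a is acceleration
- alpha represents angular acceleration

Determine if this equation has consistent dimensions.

Yes

r (radius) has dimensions [L].
a (acceleration) has dimensions [L T^-2].
alpha (angular acceleration) has dimensions [T^-2].

Left side: [T^-2]
Right side: [T^-2]

Both sides have the same dimensions, so the equation is dimensionally consistent.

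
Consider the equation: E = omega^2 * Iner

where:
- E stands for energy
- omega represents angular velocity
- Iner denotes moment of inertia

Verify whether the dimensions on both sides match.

Yes

E (energy) has dimensions [L^2 M T^-2].
omega (angular velocity) has dimensions [T^-1].
Iner (moment of inertia) has dimensions [L^2 M].

Left side: [L^2 M T^-2]
Right side: [L^2 M T^-2]

Both sides have the same dimensions, so the equation is dimensionally consistent.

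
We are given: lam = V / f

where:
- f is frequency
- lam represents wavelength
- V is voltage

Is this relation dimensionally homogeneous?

No

f (frequency) has dimensions [T^-1].
lam (wavelength) has dimensions [L].
V (voltage) has dimensions [I^-1 L^2 M T^-3].

Left side: [L]
Right side: [I^-1 L^2 M T^-2]

The two sides have different dimensions, so the equation is NOT dimensionally consistent.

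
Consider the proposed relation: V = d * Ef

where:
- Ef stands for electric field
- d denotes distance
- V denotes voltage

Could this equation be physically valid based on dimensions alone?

Yes

Ef (electric field) has dimensions [I^-1 L M T^-3].
d (distance) has dimensions [L].
V (voltage) has dimensions [I^-1 L^2 M T^-3].

Left side: [I^-1 L^2 M T^-3]
Right side: [I^-1 L^2 M T^-3]

Both sides have the same dimensions, so the equation is dimensionally consistent.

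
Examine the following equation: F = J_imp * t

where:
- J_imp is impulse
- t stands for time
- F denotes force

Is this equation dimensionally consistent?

No

J_imp (impulse) has dimensions [L M T^-1].
t (time) has dimensions [T].
F (force) has dimensions [L M T^-2].

Left side: [L M T^-2]
Right side: [L M]

The two sides have different dimensions, so the equation is NOT dimensionally consistent.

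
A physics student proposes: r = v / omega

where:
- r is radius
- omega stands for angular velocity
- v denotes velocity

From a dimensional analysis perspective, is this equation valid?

Yes

r (radius) has dimensions [L].
omega (angular velocity) has dimensions [T^-1].
v (velocity) has dimensions [L T^-1].

Left side: [L]
Right side: [L]

Both sides have the same dimensions, so the equation is dimensionally consistent.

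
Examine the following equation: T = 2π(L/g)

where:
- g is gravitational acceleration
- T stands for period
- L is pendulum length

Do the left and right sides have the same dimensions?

No

g (gravitational acceleration) has dimensions [L T^-2].
T (period) has dimensions [T].
L (pendulum length) has dimensions [L].

Left side: [T]
Right side: [T^2]

The two sides have different dimensions, so the equation is NOT dimensionally consistent.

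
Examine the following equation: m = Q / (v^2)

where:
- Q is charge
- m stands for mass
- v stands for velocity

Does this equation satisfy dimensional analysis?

No

Q (charge) has dimensions [I T].
m (mass) has dimensions [M].
v (velocity) has dimensions [L T^-1].

Left side: [M]
Right side: [I L^-2 T^3]

The two sides have different dimensions, so the equation is NOT dimensionally consistent.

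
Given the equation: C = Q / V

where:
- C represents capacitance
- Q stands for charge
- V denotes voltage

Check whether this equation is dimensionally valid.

Yes

C (capacitance) has dimensions [I^2 L^-2 M^-1 T^4].
Q (charge) has dimensions [I T].
V (voltage) has dimensions [I^-1 L^2 M T^-3].

Left side: [I^2 L^-2 M^-1 T^4]
Right side: [I^2 L^-2 M^-1 T^4]

Both sides have the same dimensions, so the equation is dimensionally consistent.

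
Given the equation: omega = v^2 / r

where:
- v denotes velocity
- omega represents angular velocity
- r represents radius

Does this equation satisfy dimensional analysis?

No

v (velocity) has dimensions [L T^-1].
omega (angular velocity) has dimensions [T^-1].
r (radius) has dimensions [L].

Left side: [T^-1]
Right side: [L T^-2]

The two sides have different dimensions, so the equation is NOT dimensionally consistent.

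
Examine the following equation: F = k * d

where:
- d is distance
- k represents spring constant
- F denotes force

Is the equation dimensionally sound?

Yes

d (distance) has dimensions [L].
k (spring constant) has dimensions [M T^-2].
F (force) has dimensions [L M T^-2].

Left side: [L M T^-2]
Right side: [L M T^-2]

Both sides have the same dimensions, so the equation is dimensionally consistent.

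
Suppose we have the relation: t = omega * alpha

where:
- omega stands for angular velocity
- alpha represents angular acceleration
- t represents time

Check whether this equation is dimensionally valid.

No

omega (angular velocity) has dimensions [T^-1].
alpha (angular acceleration) has dimensions [T^-2].
t (time) has dimensions [T].

Left side: [T]
Right side: [T^-3]

The two sides have different dimensions, so the equation is NOT dimensionally consistent.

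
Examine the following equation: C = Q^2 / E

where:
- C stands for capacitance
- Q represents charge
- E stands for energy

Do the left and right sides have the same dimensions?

Yes

C (capacitance) has dimensions [I^2 L^-2 M^-1 T^4].
Q (charge) has dimensions [I T].
E (energy) has dimensions [L^2 M T^-2].

Left side: [I^2 L^-2 M^-1 T^4]
Right side: [I^2 L^-2 M^-1 T^4]

Both sides have the same dimensions, so the equation is dimensionally consistent.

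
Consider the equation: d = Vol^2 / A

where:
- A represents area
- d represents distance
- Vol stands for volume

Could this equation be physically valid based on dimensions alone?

No

A (area) has dimensions [L^2].
d (distance) has dimensions [L].
Vol (volume) has dimensions [L^3].

Left side: [L]
Right side: [L^4]

The two sides have different dimensions, so the equation is NOT dimensionally consistent.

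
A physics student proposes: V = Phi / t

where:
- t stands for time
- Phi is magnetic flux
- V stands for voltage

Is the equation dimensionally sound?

Yes

t (time) has dimensions [T].
Phi (magnetic flux) has dimensions [I^-1 L^2 M T^-2].
V (voltage) has dimensions [I^-1 L^2 M T^-3].

Left side: [I^-1 L^2 M T^-3]
Right side: [I^-1 L^2 M T^-3]

Both sides have the same dimensions, so the equation is dimensionally consistent.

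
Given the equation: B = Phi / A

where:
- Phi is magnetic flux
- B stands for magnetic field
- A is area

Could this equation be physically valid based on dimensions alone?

Yes

Phi (magnetic flux) has dimensions [I^-1 L^2 M T^-2].
B (magnetic field) has dimensions [I^-1 M T^-2].
A (area) has dimensions [L^2].

Left side: [I^-1 M T^-2]
Right side: [I^-1 M T^-2]

Both sides have the same dimensions, so the equation is dimensionally consistent.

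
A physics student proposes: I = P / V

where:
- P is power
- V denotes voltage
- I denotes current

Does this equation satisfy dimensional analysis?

Yes

P (power) has dimensions [L^2 M T^-3].
V (voltage) has dimensions [I^-1 L^2 M T^-3].
I (current) has dimensions [I].

Left side: [I]
Right side: [I]

Both sides have the same dimensions, so the equation is dimensionally consistent.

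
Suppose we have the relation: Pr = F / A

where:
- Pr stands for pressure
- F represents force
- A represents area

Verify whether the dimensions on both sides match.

Yes

Pr (pressure) has dimensions [L^-1 M T^-2].
F (force) has dimensions [L M T^-2].
A (area) has dimensions [L^2].

Left side: [L^-1 M T^-2]
Right side: [L^-1 M T^-2]

Both sides have the same dimensions, so the equation is dimensionally consistent.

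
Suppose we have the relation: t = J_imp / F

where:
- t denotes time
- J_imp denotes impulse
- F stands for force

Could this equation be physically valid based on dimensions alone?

Yes

t (time) has dimensions [T].
J_imp (impulse) has dimensions [L M T^-1].
F (force) has dimensions [L M T^-2].

Left side: [T]
Right side: [T]

Both sides have the same dimensions, so the equation is dimensionally consistent.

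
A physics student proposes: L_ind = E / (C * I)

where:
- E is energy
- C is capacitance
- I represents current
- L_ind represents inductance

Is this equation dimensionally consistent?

No

E (energy) has dimensions [L^2 M T^-2].
C (capacitance) has dimensions [I^2 L^-2 M^-1 T^4].
I (current) has dimensions [I].
L_ind (inductance) has dimensions [I^-2 L^2 M T^-2].

Left side: [I^-2 L^2 M T^-2]
Right side: [I^-3 L^4 M^2 T^-6]

The two sides have different dimensions, so the equation is NOT dimensionally consistent.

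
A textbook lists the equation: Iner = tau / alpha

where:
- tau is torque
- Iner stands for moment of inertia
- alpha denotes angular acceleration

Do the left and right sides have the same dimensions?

Yes

tau (torque) has dimensions [L^2 M T^-2].
Iner (moment of inertia) has dimensions [L^2 M].
alpha (angular acceleration) has dimensions [T^-2].

Left side: [L^2 M]
Right side: [L^2 M]

Both sides have the same dimensions, so the equation is dimensionally consistent.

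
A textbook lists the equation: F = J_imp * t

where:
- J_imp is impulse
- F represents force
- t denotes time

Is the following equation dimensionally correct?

No

J_imp (impulse) has dimensions [L M T^-1].
F (force) has dimensions [L M T^-2].
t (time) has dimensions [T].

Left side: [L M T^-2]
Right side: [L M]

The two sides have different dimensions, so the equation is NOT dimensionally consistent.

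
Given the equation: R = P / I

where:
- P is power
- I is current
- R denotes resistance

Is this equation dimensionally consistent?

No

P (power) has dimensions [L^2 M T^-3].
I (current) has dimensions [I].
R (resistance) has dimensions [I^-2 L^2 M T^-3].

Left side: [I^-2 L^2 M T^-3]
Right side: [I^-1 L^2 M T^-3]

The two sides have different dimensions, so the equation is NOT dimensionally consistent.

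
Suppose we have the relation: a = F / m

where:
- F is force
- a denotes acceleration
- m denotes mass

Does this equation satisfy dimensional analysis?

Yes

F (force) has dimensions [L M T^-2].
a (acceleration) has dimensions [L T^-2].
m (mass) has dimensions [M].

Left side: [L T^-2]
Right side: [L T^-2]

Both sides have the same dimensions, so the equation is dimensionally consistent.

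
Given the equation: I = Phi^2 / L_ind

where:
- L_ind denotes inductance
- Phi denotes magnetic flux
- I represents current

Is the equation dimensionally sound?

No

L_ind (inductance) has dimensions [I^-2 L^2 M T^-2].
Phi (magnetic flux) has dimensions [I^-1 L^2 M T^-2].
I (current) has dimensions [I].

Left side: [I]
Right side: [L^2 M T^-2]

The two sides have different dimensions, so the equation is NOT dimensionally consistent.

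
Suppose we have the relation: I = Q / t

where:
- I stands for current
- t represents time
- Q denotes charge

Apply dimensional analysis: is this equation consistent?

Yes

I (current) has dimensions [I].
t (time) has dimensions [T].
Q (charge) has dimensions [I T].

Left side: [I]
Right side: [I]

Both sides have the same dimensions, so the equation is dimensionally consistent.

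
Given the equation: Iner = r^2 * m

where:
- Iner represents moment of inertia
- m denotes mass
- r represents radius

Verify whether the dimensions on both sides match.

Yes

Iner (moment of inertia) has dimensions [L^2 M].
m (mass) has dimensions [M].
r (radius) has dimensions [L].

Left side: [L^2 M]
Right side: [L^2 M]

Both sides have the same dimensions, so the equation is dimensionally consistent.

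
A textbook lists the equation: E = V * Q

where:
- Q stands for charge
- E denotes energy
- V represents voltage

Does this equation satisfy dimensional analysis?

Yes

Q (charge) has dimensions [I T].
E (energy) has dimensions [L^2 M T^-2].
V (voltage) has dimensions [I^-1 L^2 M T^-3].

Left side: [L^2 M T^-2]
Right side: [L^2 M T^-2]

Both sides have the same dimensions, so the equation is dimensionally consistent.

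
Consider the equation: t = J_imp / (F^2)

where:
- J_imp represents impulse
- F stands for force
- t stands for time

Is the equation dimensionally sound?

No

J_imp (impulse) has dimensions [L M T^-1].
F (force) has dimensions [L M T^-2].
t (time) has dimensions [T].

Left side: [T]
Right side: [L^-1 M^-1 T^3]

The two sides have different dimensions, so the equation is NOT dimensionally consistent.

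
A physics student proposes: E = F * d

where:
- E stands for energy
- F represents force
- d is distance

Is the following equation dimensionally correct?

Yes

E (energy) has dimensions [L^2 M T^-2].
F (force) has dimensions [L M T^-2].
d (distance) has dimensions [L].

Left side: [L^2 M T^-2]
Right side: [L^2 M T^-2]

Both sides have the same dimensions, so the equation is dimensionally consistent.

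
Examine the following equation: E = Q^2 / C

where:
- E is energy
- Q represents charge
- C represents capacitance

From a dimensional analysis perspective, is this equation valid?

Yes

E (energy) has dimensions [L^2 M T^-2].
Q (charge) has dimensions [I T].
C (capacitance) has dimensions [I^2 L^-2 M^-1 T^4].

Left side: [L^2 M T^-2]
Right side: [L^2 M T^-2]

Both sides have the same dimensions, so the equation is dimensionally consistent.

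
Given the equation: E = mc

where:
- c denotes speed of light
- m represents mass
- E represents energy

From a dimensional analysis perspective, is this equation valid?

No

c (speed of light) has dimensions [L T^-1].
m (mass) has dimensions [M].
E (energy) has dimensions [L^2 M T^-2].

Left side: [L^2 M T^-2]
Right side: [L M T^-1]

The two sides have different dimensions, so the equation is NOT dimensionally consistent.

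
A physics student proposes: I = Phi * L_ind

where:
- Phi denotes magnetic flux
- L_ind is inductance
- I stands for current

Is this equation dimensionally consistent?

No

Phi (magnetic flux) has dimensions [I^-1 L^2 M T^-2].
L_ind (inductance) has dimensions [I^-2 L^2 M T^-2].
I (current) has dimensions [I].

Left side: [I]
Right side: [I^-3 L^4 M^2 T^-4]

The two sides have different dimensions, so the equation is NOT dimensionally consistent.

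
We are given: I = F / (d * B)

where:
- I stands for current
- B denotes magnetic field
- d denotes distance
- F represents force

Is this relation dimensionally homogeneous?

Yes

I (current) has dimensions [I].
B (magnetic field) has dimensions [I^-1 M T^-2].
d (distance) has dimensions [L].
F (force) has dimensions [L M T^-2].

Left side: [I]
Right side: [I]

Both sides have the same dimensions, so the equation is dimensionally consistent.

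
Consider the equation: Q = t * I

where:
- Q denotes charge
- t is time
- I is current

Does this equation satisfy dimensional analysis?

Yes

Q (charge) has dimensions [I T].
t (time) has dimensions [T].
I (current) has dimensions [I].

Left side: [I T]
Right side: [I T]

Both sides have the same dimensions, so the equation is dimensionally consistent.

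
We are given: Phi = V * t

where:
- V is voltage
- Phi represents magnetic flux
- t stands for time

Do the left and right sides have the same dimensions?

Yes

V (voltage) has dimensions [I^-1 L^2 M T^-3].
Phi (magnetic flux) has dimensions [I^-1 L^2 M T^-2].
t (time) has dimensions [T].

Left side: [I^-1 L^2 M T^-2]
Right side: [I^-1 L^2 M T^-2]

Both sides have the same dimensions, so the equation is dimensionally consistent.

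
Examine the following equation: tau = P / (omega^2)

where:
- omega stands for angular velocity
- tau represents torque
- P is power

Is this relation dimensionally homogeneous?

No

omega (angular velocity) has dimensions [T^-1].
tau (torque) has dimensions [L^2 M T^-2].
P (power) has dimensions [L^2 M T^-3].

Left side: [L^2 M T^-2]
Right side: [L^2 M T^-1]

The two sides have different dimensions, so the equation is NOT dimensionally consistent.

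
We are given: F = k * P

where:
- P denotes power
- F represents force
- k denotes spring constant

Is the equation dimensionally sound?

No

P (power) has dimensions [L^2 M T^-3].
F (force) has dimensions [L M T^-2].
k (spring constant) has dimensions [M T^-2].

Left side: [L M T^-2]
Right side: [L^2 M^2 T^-5]

The two sides have different dimensions, so the equation is NOT dimensionally consistent.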